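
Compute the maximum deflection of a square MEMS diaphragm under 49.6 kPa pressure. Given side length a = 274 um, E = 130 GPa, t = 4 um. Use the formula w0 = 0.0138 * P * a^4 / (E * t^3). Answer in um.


Step 1: Convert pressure to compatible units (E is in GPa, so P in GPa).
P = 49.6 kPa = 49.6e-6 GPa
Step 2: Compute numerator: 0.0138 * P * a^4.
a^4 = 274^4 = 5636405776
numerator = 0.0138 * 49.6e-6 * 5636405776 = 3.85801e+03
Step 3: Compute denominator: E * t^3 = 130 * 4^3 = 8320
Step 4: w0 = numerator / denominator = 3.85801e+03 / 8320 = 0.4637 um


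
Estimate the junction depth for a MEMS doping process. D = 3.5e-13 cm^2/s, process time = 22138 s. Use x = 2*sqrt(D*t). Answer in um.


Step 1: Compute D*t = 3.5e-13 * 22138 = 7.7483e-09 cm^2
Step 2: sqrt(D*t) = 8.8024e-05 cm
Step 3: x = 2 * 8.8024e-05 cm = 1.76048e-04 cm
Step 4: Convert to um (1 cm = 1e4 um): x = 1.76 um


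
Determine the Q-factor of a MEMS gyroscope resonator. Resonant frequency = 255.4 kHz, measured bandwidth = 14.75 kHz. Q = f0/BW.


Step 1: Q = f0 / bandwidth
Step 2: Q = 255.4 / 14.75
Q = 17.3


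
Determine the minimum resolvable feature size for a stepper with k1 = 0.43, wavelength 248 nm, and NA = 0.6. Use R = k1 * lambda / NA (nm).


Step 1: Identify values: k1 = 0.43, lambda = 248 nm, NA = 0.6
Step 2: R = k1 * lambda / NA
R = 0.43 * 248 / 0.6
R = 177.7 nm


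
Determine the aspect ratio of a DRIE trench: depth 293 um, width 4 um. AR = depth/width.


Step 1: AR = depth / width
Step 2: AR = 293 / 4
AR = 73.3


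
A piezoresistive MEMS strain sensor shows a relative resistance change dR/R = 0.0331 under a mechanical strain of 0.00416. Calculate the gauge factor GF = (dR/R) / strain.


Step 1: Identify values.
dR/R = 0.0331, strain = 0.00416
Step 2: GF = (dR/R) / strain = 0.0331 / 0.00416
GF = 8.0


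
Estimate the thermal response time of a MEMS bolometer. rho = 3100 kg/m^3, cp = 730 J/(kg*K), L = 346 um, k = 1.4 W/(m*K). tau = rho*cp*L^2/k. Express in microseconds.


Step 1: Convert L to m: L = 346e-6 m
Step 2: L^2 = (346e-6)^2 = 1.19716e-07 m^2
Step 3: tau = 3100 * 730 * 1.19716e-07 / 1.4 = 1.9351236286e-01 s
Step 4: Convert to microseconds (multiply by 1e6).
tau = 193512.363 us


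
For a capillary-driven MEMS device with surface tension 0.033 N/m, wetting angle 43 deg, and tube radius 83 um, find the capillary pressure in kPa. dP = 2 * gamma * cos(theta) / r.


Step 1: cos(43 deg) = 0.7314
Step 2: Convert r to m: r = 83e-6 m
Step 3: dP = 2 * 0.033 * 0.7314 / 83e-6 = 581.6 Pa
Step 4: Convert Pa to kPa (divide by 1000).
dP = 0.58 kPa


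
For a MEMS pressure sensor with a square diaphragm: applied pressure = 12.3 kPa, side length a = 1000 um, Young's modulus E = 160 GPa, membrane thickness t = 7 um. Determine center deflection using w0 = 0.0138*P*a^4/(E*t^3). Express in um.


Step 1: Convert pressure to compatible units (E is in GPa, so P in GPa).
P = 12.3 kPa = 12.3e-6 GPa
Step 2: Compute numerator: 0.0138 * P * a^4.
a^4 = 1000^4 = 1000000000000
numerator = 0.0138 * 12.3e-6 * 1000000000000 = 1.6974e+05
Step 3: Compute denominator: E * t^3 = 160 * 7^3 = 54880
Step 4: w0 = numerator / denominator = 1.6974e+05 / 54880 = 3.0929 um


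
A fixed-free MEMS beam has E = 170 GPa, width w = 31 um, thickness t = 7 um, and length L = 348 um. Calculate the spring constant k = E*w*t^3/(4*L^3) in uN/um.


Step 1: Convert E to consistent units (1 GPa = 1000 uN/um^2).
E = 170 GPa = 170000 uN/um^2
Step 2: Compute t^3 = 7^3 = 343
Step 3: Compute L^3 = 348^3 = 42144192
Step 4: k = 170000 * 31 * 343 / (4 * 42144192)
k = 10.7228 uN/um


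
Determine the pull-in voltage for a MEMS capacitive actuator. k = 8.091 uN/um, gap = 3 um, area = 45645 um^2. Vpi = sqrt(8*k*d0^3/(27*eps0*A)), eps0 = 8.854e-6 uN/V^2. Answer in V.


Step 1: Compute numerator: 8 * k * d0^3 = 8 * 8.091 * 3^3 = 1747.656
Step 2: Compute denominator: 27 * eps0 * A = 27 * 8.854e-6 * 45645 = 10.911802
Step 3: Vpi = sqrt(1747.656 / 10.911802)
Vpi = 12.66 V


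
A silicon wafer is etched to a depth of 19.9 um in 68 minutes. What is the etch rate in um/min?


Step 1: Etch rate = depth / time
Step 2: rate = 19.9 / 68
rate = 0.293 um/min


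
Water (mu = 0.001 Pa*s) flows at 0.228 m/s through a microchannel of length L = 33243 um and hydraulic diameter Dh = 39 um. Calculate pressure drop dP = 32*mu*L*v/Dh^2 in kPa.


Step 1: Convert to SI: L = 33243e-6 m, Dh = 39e-6 m
Step 2: dP = 32 * 0.001 * 33243e-6 * 0.228 / (39e-6)^2
Step 3: dP = 159461.49 Pa
Step 4: Convert to kPa: dP = 159.46 kPa


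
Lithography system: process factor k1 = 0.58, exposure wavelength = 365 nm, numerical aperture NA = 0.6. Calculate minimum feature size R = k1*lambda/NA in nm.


Step 1: Identify values: k1 = 0.58, lambda = 365 nm, NA = 0.6
Step 2: R = k1 * lambda / NA
R = 0.58 * 365 / 0.6
R = 352.8 nm


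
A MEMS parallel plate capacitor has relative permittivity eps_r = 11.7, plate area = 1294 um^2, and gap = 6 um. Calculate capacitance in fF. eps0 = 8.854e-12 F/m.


Step 1: Convert area to m^2: A = 1294e-12 m^2
Step 2: Convert gap to m: d = 6e-6 m
Step 3: C = eps0 * eps_r * A / d
C = 8.854e-12 * 11.7 * 1294e-12 / 6e-6
Step 4: Convert to fF (multiply by 1e15).
C = 22.34 fF


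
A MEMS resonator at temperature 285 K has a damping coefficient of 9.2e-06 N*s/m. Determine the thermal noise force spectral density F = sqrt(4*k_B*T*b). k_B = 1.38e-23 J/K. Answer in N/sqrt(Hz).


Step 1: Compute 4 * k_B * T * b
= 4 * 1.38e-23 * 285 * 9.2e-06
= 1.4473e-25 N^2/Hz
Step 2: F_noise = sqrt(1.4473e-25)
F_noise = 3.80e-13 N/sqrt(Hz)


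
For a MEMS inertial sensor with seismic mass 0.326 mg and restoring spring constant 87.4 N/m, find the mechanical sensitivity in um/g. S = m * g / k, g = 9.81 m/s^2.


Step 1: Convert mass: m = 0.326 mg = 3.26e-07 kg
Step 2: S = m * g / k = 3.26e-07 * 9.81 / 87.4
Step 3: S = 3.66e-08 m/g
Step 4: Convert to um/g: S = 0.037 um/g


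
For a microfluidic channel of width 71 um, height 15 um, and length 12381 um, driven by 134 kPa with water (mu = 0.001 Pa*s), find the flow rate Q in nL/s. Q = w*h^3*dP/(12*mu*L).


Step 1: Convert all dimensions to SI (meters).
w = 71e-6 m, h = 15e-6 m, L = 12381e-6 m, dP = 134e3 Pa
Step 2: Q = w * h^3 * dP / (12 * mu * L)
Q = 71e-6 * (15e-6)^3 * 134e3 / (12 * 0.001 * 12381e-6) = 2.1612249e-10 m^3/s
Step 3: Convert Q from m^3/s to nL/s (1 m^3 = 1e12 nL, so multiply by 1e12).
Q = 216.122 nL/s


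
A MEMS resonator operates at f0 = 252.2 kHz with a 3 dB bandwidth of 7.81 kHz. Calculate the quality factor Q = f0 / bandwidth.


Step 1: Q = f0 / bandwidth
Step 2: Q = 252.2 / 7.81
Q = 32.3


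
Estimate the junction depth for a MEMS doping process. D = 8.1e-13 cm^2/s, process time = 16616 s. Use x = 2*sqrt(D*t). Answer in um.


Step 1: Compute D*t = 8.1e-13 * 16616 = 1.345896e-08 cm^2
Step 2: sqrt(D*t) = 1.1601e-04 cm
Step 3: x = 2 * 1.1601e-04 cm = 2.3202e-04 cm
Step 4: Convert to um (1 cm = 1e4 um): x = 2.32 um


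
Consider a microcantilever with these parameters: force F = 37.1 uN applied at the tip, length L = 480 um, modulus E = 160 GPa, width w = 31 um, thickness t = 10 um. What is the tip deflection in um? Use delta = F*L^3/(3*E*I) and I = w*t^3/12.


Step 1: Calculate the second moment of area.
I = w * t^3 / 12 = 31 * 10^3 / 12 = 2583.3333 um^4
Step 2: Convert E to consistent units (1 GPa = 1000 uN/um^2).
E = 160 GPa = 160000 uN/um^2
Step 3: Calculate tip deflection.
delta = F * L^3 / (3 * E * I)
delta = 37.1 * 480^3 / (3 * 160000 * 2583.3333)
delta = 3.3088 um


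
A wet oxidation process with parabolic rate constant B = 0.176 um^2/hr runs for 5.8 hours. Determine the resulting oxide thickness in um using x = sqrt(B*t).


Step 1: Compute B*t = 0.176 * 5.8 = 1.0208
Step 2: x = sqrt(1.0208)
x = 1.01 um


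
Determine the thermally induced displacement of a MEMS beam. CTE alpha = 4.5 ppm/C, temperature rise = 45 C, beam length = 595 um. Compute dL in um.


Step 1: Convert CTE: alpha = 4.5 ppm/C = 4.5e-6 /C
Step 2: dL = 4.5e-6 * 45 * 595
dL = 0.1205 um


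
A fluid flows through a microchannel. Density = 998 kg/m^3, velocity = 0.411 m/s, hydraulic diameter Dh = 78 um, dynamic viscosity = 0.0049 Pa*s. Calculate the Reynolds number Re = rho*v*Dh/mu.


Step 1: Convert Dh to meters: Dh = 78e-6 m
Step 2: Re = rho * v * Dh / mu
Re = 998 * 0.411 * 78e-6 / 0.0049
Re = 6.529


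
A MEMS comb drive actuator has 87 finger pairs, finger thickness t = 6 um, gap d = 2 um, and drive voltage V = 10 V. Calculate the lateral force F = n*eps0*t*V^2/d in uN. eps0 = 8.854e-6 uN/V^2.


Step 1: Parameters: n=87, eps0=8.854e-6 uN/V^2, t=6 um, V=10 V, d=2 um
Step 2: V^2 = 100
Step 3: F = 87 * 8.854e-6 * 6 * 100 / 2
F = 0.231 uN


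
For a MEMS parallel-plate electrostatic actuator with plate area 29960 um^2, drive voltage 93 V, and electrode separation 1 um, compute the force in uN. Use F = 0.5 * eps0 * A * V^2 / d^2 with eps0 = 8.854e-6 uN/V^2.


Step 1: Identify parameters.
eps0 = 8.854e-6 uN/V^2, A = 29960 um^2, V = 93 V, d = 1 um
Step 2: Compute V^2 = 93^2 = 8649
Step 3: Compute d^2 = 1^2 = 1
Step 4: F = 0.5 * 8.854e-6 * 29960 * 8649 / 1
F = 1147.142 uN


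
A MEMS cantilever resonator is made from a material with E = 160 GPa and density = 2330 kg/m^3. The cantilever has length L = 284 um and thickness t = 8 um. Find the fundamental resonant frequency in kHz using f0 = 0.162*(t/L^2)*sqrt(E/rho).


Step 1: Convert units to SI.
t_SI = 8e-6 m, L_SI = 284e-6 m
Step 2: Calculate sqrt(E/rho).
sqrt(160e9 / 2330) = 8286.71 m/s
Step 3: Compute f0.
f0 = 0.162 * 8e-6 / (284e-6)^2 * 8286.71 = 133152.8 Hz = 133.15 kHz


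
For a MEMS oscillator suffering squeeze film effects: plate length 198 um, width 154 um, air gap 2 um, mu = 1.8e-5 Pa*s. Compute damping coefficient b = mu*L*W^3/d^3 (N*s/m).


Step 1: Convert to SI.
L = 198e-6 m, W = 154e-6 m, d = 2e-6 m
Step 2: W^3 = (154e-6)^3 = 3.65e-12 m^3
Step 3: d^3 = (2e-6)^3 = 8.00e-18 m^3
Step 4: b = 1.8e-5 * 198e-6 * 3.65e-12 / 8.00e-18
b = 1.63e-03 N*s/m


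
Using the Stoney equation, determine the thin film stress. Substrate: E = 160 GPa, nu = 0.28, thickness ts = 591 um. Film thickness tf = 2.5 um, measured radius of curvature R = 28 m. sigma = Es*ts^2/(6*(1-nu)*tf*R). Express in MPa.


Step 1: Compute numerator: Es * ts^2 = 160 * 591^2 = 55884960 (GPa*um^2)
Step 2: Compute denominator (R in um): 6*(1-nu)*tf*R = 6*0.72*2.5*28e6 = 302400000.0 (um^2)
Step 3: sigma (GPa) = 55884960 / 302400000.0 = 1.84805e-01 GPa
Step 4: Convert to MPa (x1000): sigma = 184.8 MPa


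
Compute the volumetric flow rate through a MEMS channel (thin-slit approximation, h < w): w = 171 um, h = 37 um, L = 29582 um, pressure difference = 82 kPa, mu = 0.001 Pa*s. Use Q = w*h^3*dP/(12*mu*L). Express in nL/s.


Step 1: Convert all dimensions to SI (meters).
w = 171e-6 m, h = 37e-6 m, L = 29582e-6 m, dP = 82e3 Pa
Step 2: Q = w * h^3 * dP / (12 * mu * L)
Q = 171e-6 * (37e-6)^3 * 82e3 / (12 * 0.001 * 29582e-6) = 2.00081234e-09 m^3/s
Step 3: Convert Q from m^3/s to nL/s (1 m^3 = 1e12 nL, so multiply by 1e12).
Q = 2000.812 nL/s


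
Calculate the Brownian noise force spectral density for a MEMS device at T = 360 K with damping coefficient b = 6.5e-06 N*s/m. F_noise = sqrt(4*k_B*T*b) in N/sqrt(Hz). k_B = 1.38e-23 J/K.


Step 1: Compute 4 * k_B * T * b
= 4 * 1.38e-23 * 360 * 6.5e-06
= 1.2917e-25 N^2/Hz
Step 2: F_noise = sqrt(1.2917e-25)
F_noise = 3.59e-13 N/sqrt(Hz)


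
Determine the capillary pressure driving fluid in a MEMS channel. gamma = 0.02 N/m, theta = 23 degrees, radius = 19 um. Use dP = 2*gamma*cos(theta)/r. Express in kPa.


Step 1: cos(23 deg) = 0.9205
Step 2: Convert r to m: r = 19e-6 m
Step 3: dP = 2 * 0.02 * 0.9205 / 19e-6 = 1937.9 Pa
Step 4: Convert Pa to kPa (divide by 1000).
dP = 1.94 kPa


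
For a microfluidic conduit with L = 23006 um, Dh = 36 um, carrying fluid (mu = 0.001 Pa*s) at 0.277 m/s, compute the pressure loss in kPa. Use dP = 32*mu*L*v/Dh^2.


Step 1: Convert to SI: L = 23006e-6 m, Dh = 36e-6 m
Step 2: dP = 32 * 0.001 * 23006e-6 * 0.277 / (36e-6)^2
Step 3: dP = 157349.68 Pa
Step 4: Convert to kPa: dP = 157.35 kPa


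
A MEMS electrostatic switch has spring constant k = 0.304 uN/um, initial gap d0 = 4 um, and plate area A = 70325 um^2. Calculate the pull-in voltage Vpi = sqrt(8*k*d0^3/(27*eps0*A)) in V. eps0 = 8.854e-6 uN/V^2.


Step 1: Compute numerator: 8 * k * d0^3 = 8 * 0.304 * 4^3 = 155.648
Step 2: Compute denominator: 27 * eps0 * A = 27 * 8.854e-6 * 70325 = 16.811754
Step 3: Vpi = sqrt(155.648 / 16.811754)
Vpi = 3.04 V


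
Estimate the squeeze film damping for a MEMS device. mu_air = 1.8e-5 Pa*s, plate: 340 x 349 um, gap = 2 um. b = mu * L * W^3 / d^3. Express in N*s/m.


Step 1: Convert to SI.
L = 340e-6 m, W = 349e-6 m, d = 2e-6 m
Step 2: W^3 = (349e-6)^3 = 4.25e-11 m^3
Step 3: d^3 = (2e-6)^3 = 8.00e-18 m^3
Step 4: b = 1.8e-5 * 340e-6 * 4.25e-11 / 8.00e-18
b = 3.25e-02 N*s/m


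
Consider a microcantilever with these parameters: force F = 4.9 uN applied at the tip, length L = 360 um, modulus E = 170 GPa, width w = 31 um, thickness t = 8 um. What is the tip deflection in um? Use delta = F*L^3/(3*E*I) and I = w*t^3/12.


Step 1: Calculate the second moment of area.
I = w * t^3 / 12 = 31 * 8^3 / 12 = 1322.6667 um^4
Step 2: Convert E to consistent units (1 GPa = 1000 uN/um^2).
E = 170 GPa = 170000 uN/um^2
Step 3: Calculate tip deflection.
delta = F * L^3 / (3 * E * I)
delta = 4.9 * 360^3 / (3 * 170000 * 1322.6667)
delta = 0.3389 um


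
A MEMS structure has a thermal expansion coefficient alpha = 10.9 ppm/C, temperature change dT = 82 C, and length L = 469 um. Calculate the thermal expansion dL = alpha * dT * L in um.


Step 1: Convert CTE: alpha = 10.9 ppm/C = 10.9e-6 /C
Step 2: dL = 10.9e-6 * 82 * 469
dL = 0.4192 um


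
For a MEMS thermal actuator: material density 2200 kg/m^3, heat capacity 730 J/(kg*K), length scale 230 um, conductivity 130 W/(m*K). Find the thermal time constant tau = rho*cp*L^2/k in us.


Step 1: Convert L to m: L = 230e-6 m
Step 2: L^2 = (230e-6)^2 = 5.29e-08 m^2
Step 3: tau = 2200 * 730 * 5.29e-08 / 130 = 6.5351846e-04 s
Step 4: Convert to microseconds (multiply by 1e6).
tau = 653.518 us


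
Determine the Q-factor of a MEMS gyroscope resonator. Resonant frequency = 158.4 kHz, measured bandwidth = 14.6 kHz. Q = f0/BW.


Step 1: Q = f0 / bandwidth
Step 2: Q = 158.4 / 14.6
Q = 10.8


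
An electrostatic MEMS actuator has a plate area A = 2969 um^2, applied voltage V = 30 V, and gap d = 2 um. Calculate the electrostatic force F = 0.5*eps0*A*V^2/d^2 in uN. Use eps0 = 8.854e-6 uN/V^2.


Step 1: Identify parameters.
eps0 = 8.854e-6 uN/V^2, A = 2969 um^2, V = 30 V, d = 2 um
Step 2: Compute V^2 = 30^2 = 900
Step 3: Compute d^2 = 2^2 = 4
Step 4: F = 0.5 * 8.854e-6 * 2969 * 900 / 4
F = 2.957 uN


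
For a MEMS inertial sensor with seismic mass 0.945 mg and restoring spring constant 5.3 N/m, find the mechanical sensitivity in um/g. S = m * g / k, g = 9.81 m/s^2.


Step 1: Convert mass: m = 0.945 mg = 9.45e-07 kg
Step 2: S = m * g / k = 9.45e-07 * 9.81 / 5.3
Step 3: S = 1.75e-06 m/g
Step 4: Convert to um/g: S = 1.749 um/g


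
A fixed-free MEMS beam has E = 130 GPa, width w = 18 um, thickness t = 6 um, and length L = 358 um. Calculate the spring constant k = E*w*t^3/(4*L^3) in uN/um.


Step 1: Convert E to consistent units (1 GPa = 1000 uN/um^2).
E = 130 GPa = 130000 uN/um^2
Step 2: Compute t^3 = 6^3 = 216
Step 3: Compute L^3 = 358^3 = 45882712
Step 4: k = 130000 * 18 * 216 / (4 * 45882712)
k = 2.754 uN/um


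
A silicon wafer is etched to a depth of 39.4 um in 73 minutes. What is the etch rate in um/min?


Step 1: Etch rate = depth / time
Step 2: rate = 39.4 / 73
rate = 0.54 um/min


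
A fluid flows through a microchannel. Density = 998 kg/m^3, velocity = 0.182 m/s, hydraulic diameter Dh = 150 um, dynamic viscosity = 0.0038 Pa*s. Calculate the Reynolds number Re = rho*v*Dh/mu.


Step 1: Convert Dh to meters: Dh = 150e-6 m
Step 2: Re = rho * v * Dh / mu
Re = 998 * 0.182 * 150e-6 / 0.0038
Re = 7.17


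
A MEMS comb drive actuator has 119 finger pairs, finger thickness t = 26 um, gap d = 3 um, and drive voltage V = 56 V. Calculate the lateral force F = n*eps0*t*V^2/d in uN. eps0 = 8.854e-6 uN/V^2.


Step 1: Parameters: n=119, eps0=8.854e-6 uN/V^2, t=26 um, V=56 V, d=3 um
Step 2: V^2 = 3136
Step 3: F = 119 * 8.854e-6 * 26 * 3136 / 3
F = 28.636 uN


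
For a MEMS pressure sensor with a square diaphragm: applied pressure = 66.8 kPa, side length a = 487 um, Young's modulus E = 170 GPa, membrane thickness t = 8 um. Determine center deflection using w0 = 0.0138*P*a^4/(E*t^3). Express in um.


Step 1: Convert pressure to compatible units (E is in GPa, so P in GPa).
P = 66.8 kPa = 66.8e-6 GPa
Step 2: Compute numerator: 0.0138 * P * a^4.
a^4 = 487^4 = 56249134561
numerator = 0.0138 * 66.8e-6 * 56249134561 = 5.18527e+04
Step 3: Compute denominator: E * t^3 = 170 * 8^3 = 87040
Step 4: w0 = numerator / denominator = 5.18527e+04 / 87040 = 0.5957 um


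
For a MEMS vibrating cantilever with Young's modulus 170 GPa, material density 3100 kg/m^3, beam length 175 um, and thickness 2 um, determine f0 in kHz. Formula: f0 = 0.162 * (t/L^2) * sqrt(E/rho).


Step 1: Convert units to SI.
t_SI = 2e-6 m, L_SI = 175e-6 m
Step 2: Calculate sqrt(E/rho).
sqrt(170e9 / 3100) = 7405.32 m/s
Step 3: Compute f0.
f0 = 0.162 * 2e-6 / (175e-6)^2 * 7405.32 = 78345.3 Hz = 78.35 kHz


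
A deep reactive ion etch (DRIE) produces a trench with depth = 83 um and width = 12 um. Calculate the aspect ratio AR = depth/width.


Step 1: AR = depth / width
Step 2: AR = 83 / 12
AR = 6.9


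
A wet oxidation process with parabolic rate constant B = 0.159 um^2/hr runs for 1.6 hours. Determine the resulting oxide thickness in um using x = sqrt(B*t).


Step 1: Compute B*t = 0.159 * 1.6 = 0.2544
Step 2: x = sqrt(0.2544)
x = 0.504 um


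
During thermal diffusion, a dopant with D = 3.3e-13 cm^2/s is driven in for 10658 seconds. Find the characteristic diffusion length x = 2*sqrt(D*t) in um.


Step 1: Compute D*t = 3.3e-13 * 10658 = 3.51714e-09 cm^2
Step 2: sqrt(D*t) = 5.93055e-05 cm
Step 3: x = 2 * 5.93055e-05 cm = 1.18611e-04 cm
Step 4: Convert to um (1 cm = 1e4 um): x = 1.186 um


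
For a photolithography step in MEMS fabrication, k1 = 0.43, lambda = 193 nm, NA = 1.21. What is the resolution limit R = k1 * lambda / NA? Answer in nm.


Step 1: Identify values: k1 = 0.43, lambda = 193 nm, NA = 1.21
Step 2: R = k1 * lambda / NA
R = 0.43 * 193 / 1.21
R = 68.6 nm


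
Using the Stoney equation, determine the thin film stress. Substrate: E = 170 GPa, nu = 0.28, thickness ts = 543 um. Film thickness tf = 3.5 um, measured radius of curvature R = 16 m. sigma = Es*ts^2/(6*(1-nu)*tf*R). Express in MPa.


Step 1: Compute numerator: Es * ts^2 = 170 * 543^2 = 50124330 (GPa*um^2)
Step 2: Compute denominator (R in um): 6*(1-nu)*tf*R = 6*0.72*3.5*16e6 = 241920000.0 (um^2)
Step 3: sigma (GPa) = 50124330 / 241920000.0 = 2.07194e-01 GPa
Step 4: Convert to MPa (x1000): sigma = 207.2 MPa


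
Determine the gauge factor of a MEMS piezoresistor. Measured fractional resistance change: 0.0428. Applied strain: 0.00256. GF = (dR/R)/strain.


Step 1: Identify values.
dR/R = 0.0428, strain = 0.00256
Step 2: GF = (dR/R) / strain = 0.0428 / 0.00256
GF = 16.7


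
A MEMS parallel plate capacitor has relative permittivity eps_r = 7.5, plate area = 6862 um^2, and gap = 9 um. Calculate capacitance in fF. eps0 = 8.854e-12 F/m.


Step 1: Convert area to m^2: A = 6862e-12 m^2
Step 2: Convert gap to m: d = 9e-6 m
Step 3: C = eps0 * eps_r * A / d
C = 8.854e-12 * 7.5 * 6862e-12 / 9e-6
Step 4: Convert to fF (multiply by 1e15).
C = 50.63 fF


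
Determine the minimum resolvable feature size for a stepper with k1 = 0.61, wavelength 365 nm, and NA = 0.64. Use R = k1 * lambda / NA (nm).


Step 1: Identify values: k1 = 0.61, lambda = 365 nm, NA = 0.64
Step 2: R = k1 * lambda / NA
R = 0.61 * 365 / 0.64
R = 347.9 nm


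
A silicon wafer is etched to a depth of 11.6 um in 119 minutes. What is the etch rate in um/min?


Step 1: Etch rate = depth / time
Step 2: rate = 11.6 / 119
rate = 0.097 um/min


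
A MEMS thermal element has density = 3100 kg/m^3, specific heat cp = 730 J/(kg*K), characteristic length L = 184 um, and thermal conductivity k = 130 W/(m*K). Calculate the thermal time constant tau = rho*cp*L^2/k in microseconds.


Step 1: Convert L to m: L = 184e-6 m
Step 2: L^2 = (184e-6)^2 = 3.3856e-08 m^2
Step 3: tau = 3100 * 730 * 3.3856e-08 / 130 = 5.8935483e-04 s
Step 4: Convert to microseconds (multiply by 1e6).
tau = 589.355 us


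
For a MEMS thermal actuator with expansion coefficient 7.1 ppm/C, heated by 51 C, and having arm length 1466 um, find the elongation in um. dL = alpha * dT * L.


Step 1: Convert CTE: alpha = 7.1 ppm/C = 7.1e-6 /C
Step 2: dL = 7.1e-6 * 51 * 1466
dL = 0.5308 um


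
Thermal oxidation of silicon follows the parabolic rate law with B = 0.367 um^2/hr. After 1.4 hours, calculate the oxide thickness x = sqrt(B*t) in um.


Step 1: Compute B*t = 0.367 * 1.4 = 0.5138
Step 2: x = sqrt(0.5138)
x = 0.717 um


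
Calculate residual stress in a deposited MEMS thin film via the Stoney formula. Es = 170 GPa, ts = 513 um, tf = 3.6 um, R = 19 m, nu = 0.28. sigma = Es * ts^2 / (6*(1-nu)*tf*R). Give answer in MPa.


Step 1: Compute numerator: Es * ts^2 = 170 * 513^2 = 44738730 (GPa*um^2)
Step 2: Compute denominator (R in um): 6*(1-nu)*tf*R = 6*0.72*3.6*19e6 = 295488000.0 (um^2)
Step 3: sigma (GPa) = 44738730 / 295488000.0 = 1.51406e-01 GPa
Step 4: Convert to MPa (x1000): sigma = 151.4 MPa


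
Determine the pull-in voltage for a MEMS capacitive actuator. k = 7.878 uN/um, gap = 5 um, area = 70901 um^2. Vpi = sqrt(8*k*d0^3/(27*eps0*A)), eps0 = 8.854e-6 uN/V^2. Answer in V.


Step 1: Compute numerator: 8 * k * d0^3 = 8 * 7.878 * 5^3 = 7878.0
Step 2: Compute denominator: 27 * eps0 * A = 27 * 8.854e-6 * 70901 = 16.949451
Step 3: Vpi = sqrt(7878.0 / 16.949451)
Vpi = 21.56 V


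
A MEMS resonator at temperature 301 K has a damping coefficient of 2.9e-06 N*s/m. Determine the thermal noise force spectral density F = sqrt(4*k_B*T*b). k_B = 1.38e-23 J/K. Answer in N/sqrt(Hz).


Step 1: Compute 4 * k_B * T * b
= 4 * 1.38e-23 * 301 * 2.9e-06
= 4.8184e-26 N^2/Hz
Step 2: F_noise = sqrt(4.8184e-26)
F_noise = 2.20e-13 N/sqrt(Hz)


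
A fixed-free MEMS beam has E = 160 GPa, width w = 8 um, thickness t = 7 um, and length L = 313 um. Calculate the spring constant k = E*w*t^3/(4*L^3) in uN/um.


Step 1: Convert E to consistent units (1 GPa = 1000 uN/um^2).
E = 160 GPa = 160000 uN/um^2
Step 2: Compute t^3 = 7^3 = 343
Step 3: Compute L^3 = 313^3 = 30664297
Step 4: k = 160000 * 8 * 343 / (4 * 30664297)
k = 3.5794 uN/um


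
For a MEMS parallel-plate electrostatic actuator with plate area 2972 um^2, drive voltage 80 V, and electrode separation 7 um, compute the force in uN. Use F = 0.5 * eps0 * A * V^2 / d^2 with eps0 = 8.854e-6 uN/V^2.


Step 1: Identify parameters.
eps0 = 8.854e-6 uN/V^2, A = 2972 um^2, V = 80 V, d = 7 um
Step 2: Compute V^2 = 80^2 = 6400
Step 3: Compute d^2 = 7^2 = 49
Step 4: F = 0.5 * 8.854e-6 * 2972 * 6400 / 49
F = 1.718 uN


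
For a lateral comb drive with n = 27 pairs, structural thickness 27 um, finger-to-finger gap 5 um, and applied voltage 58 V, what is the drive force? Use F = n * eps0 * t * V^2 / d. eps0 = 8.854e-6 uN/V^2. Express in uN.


Step 1: Parameters: n=27, eps0=8.854e-6 uN/V^2, t=27 um, V=58 V, d=5 um
Step 2: V^2 = 3364
Step 3: F = 27 * 8.854e-6 * 27 * 3364 / 5
F = 4.343 uN


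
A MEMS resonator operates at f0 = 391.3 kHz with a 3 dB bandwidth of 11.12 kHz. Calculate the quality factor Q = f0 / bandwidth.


Step 1: Q = f0 / bandwidth
Step 2: Q = 391.3 / 11.12
Q = 35.2


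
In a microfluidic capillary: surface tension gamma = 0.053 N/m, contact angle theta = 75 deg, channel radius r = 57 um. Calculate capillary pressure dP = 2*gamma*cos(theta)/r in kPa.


Step 1: cos(75 deg) = 0.2588
Step 2: Convert r to m: r = 57e-6 m
Step 3: dP = 2 * 0.053 * 0.2588 / 57e-6 = 481.3 Pa
Step 4: Convert Pa to kPa (divide by 1000).
dP = 0.48 kPa


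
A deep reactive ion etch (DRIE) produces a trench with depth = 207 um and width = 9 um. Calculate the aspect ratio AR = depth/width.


Step 1: AR = depth / width
Step 2: AR = 207 / 9
AR = 23.0


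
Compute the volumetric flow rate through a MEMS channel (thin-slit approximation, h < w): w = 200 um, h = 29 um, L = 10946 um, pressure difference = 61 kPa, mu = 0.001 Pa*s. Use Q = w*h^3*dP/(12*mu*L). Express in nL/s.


Step 1: Convert all dimensions to SI (meters).
w = 200e-6 m, h = 29e-6 m, L = 10946e-6 m, dP = 61e3 Pa
Step 2: Q = w * h^3 * dP / (12 * mu * L)
Q = 200e-6 * (29e-6)^3 * 61e3 / (12 * 0.001 * 10946e-6) = 2.26525519e-09 m^3/s
Step 3: Convert Q from m^3/s to nL/s (1 m^3 = 1e12 nL, so multiply by 1e12).
Q = 2265.255 nL/s


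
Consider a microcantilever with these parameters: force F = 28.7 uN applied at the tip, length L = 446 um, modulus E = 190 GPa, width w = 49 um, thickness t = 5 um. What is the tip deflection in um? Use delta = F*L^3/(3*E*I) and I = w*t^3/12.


Step 1: Calculate the second moment of area.
I = w * t^3 / 12 = 49 * 5^3 / 12 = 510.4167 um^4
Step 2: Convert E to consistent units (1 GPa = 1000 uN/um^2).
E = 190 GPa = 190000 uN/um^2
Step 3: Calculate tip deflection.
delta = F * L^3 / (3 * E * I)
delta = 28.7 * 446^3 / (3 * 190000 * 510.4167)
delta = 8.7516 um


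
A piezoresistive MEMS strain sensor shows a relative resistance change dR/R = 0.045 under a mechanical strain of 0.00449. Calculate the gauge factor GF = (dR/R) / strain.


Step 1: Identify values.
dR/R = 0.045, strain = 0.00449
Step 2: GF = (dR/R) / strain = 0.045 / 0.00449
GF = 10.0


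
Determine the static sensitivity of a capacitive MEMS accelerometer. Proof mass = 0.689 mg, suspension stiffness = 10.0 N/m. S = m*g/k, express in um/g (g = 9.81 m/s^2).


Step 1: Convert mass: m = 0.689 mg = 6.89e-07 kg
Step 2: S = m * g / k = 6.89e-07 * 9.81 / 10.0
Step 3: S = 6.76e-07 m/g
Step 4: Convert to um/g: S = 0.676 um/g


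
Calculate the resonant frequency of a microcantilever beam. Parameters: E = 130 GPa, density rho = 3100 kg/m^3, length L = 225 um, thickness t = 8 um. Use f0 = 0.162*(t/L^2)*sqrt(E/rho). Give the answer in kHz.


Step 1: Convert units to SI.
t_SI = 8e-6 m, L_SI = 225e-6 m
Step 2: Calculate sqrt(E/rho).
sqrt(130e9 / 3100) = 6475.76 m/s
Step 3: Compute f0.
f0 = 0.162 * 8e-6 / (225e-6)^2 * 6475.76 = 165779.5 Hz = 165.78 kHz


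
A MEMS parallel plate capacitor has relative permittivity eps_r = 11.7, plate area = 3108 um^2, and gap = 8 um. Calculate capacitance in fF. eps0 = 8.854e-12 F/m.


Step 1: Convert area to m^2: A = 3108e-12 m^2
Step 2: Convert gap to m: d = 8e-6 m
Step 3: C = eps0 * eps_r * A / d
C = 8.854e-12 * 11.7 * 3108e-12 / 8e-6
Step 4: Convert to fF (multiply by 1e15).
C = 40.25 fF


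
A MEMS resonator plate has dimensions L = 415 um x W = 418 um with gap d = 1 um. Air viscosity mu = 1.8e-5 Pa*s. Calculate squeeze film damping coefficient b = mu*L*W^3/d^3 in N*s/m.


Step 1: Convert to SI.
L = 415e-6 m, W = 418e-6 m, d = 1e-6 m
Step 2: W^3 = (418e-6)^3 = 7.30e-11 m^3
Step 3: d^3 = (1e-6)^3 = 1.00e-18 m^3
Step 4: b = 1.8e-5 * 415e-6 * 7.30e-11 / 1.00e-18
b = 5.46e-01 N*s/m


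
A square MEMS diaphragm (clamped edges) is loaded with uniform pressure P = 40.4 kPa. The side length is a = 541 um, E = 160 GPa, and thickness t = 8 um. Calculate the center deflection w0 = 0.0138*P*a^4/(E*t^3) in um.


Step 1: Convert pressure to compatible units (E is in GPa, so P in GPa).
P = 40.4 kPa = 40.4e-6 GPa
Step 2: Compute numerator: 0.0138 * P * a^4.
a^4 = 541^4 = 85662167761
numerator = 0.0138 * 40.4e-6 * 85662167761 = 4.7758e+04
Step 3: Compute denominator: E * t^3 = 160 * 8^3 = 81920
Step 4: w0 = numerator / denominator = 4.7758e+04 / 81920 = 0.583 um


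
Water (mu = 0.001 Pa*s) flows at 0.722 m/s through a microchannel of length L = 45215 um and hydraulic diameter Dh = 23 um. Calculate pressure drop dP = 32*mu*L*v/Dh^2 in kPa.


Step 1: Convert to SI: L = 45215e-6 m, Dh = 23e-6 m
Step 2: dP = 32 * 0.001 * 45215e-6 * 0.722 / (23e-6)^2
Step 3: dP = 1974758.71 Pa
Step 4: Convert to kPa: dP = 1974.76 kPa


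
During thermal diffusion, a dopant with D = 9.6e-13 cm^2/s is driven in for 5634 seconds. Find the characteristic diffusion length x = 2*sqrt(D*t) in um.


Step 1: Compute D*t = 9.6e-13 * 5634 = 5.40864e-09 cm^2
Step 2: sqrt(D*t) = 7.35435e-05 cm
Step 3: x = 2 * 7.35435e-05 cm = 1.47087e-04 cm
Step 4: Convert to um (1 cm = 1e4 um): x = 1.471 um


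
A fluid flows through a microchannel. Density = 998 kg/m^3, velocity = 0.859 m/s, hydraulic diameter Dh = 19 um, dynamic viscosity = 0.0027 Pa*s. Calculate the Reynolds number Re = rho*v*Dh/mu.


Step 1: Convert Dh to meters: Dh = 19e-6 m
Step 2: Re = rho * v * Dh / mu
Re = 998 * 0.859 * 19e-6 / 0.0027
Re = 6.033


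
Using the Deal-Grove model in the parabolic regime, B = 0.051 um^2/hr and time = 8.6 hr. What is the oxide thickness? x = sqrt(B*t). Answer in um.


Step 1: Compute B*t = 0.051 * 8.6 = 0.4386
Step 2: x = sqrt(0.4386)
x = 0.662 um


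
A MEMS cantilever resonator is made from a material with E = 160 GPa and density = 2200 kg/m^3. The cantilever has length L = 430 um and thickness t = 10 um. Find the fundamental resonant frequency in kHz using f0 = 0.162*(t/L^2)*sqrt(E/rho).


Step 1: Convert units to SI.
t_SI = 10e-6 m, L_SI = 430e-6 m
Step 2: Calculate sqrt(E/rho).
sqrt(160e9 / 2200) = 8528.03 m/s
Step 3: Compute f0.
f0 = 0.162 * 10e-6 / (430e-6)^2 * 8528.03 = 74718.3 Hz = 74.72 kHz


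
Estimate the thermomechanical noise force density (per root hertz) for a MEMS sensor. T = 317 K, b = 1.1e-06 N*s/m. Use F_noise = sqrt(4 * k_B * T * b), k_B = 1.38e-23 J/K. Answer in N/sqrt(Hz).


Step 1: Compute 4 * k_B * T * b
= 4 * 1.38e-23 * 317 * 1.1e-06
= 1.9248e-26 N^2/Hz
Step 2: F_noise = sqrt(1.9248e-26)
F_noise = 1.39e-13 N/sqrt(Hz)


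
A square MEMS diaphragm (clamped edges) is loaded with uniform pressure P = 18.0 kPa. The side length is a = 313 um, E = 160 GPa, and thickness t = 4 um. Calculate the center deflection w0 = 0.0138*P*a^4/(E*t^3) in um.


Step 1: Convert pressure to compatible units (E is in GPa, so P in GPa).
P = 18.0 kPa = 18.0e-6 GPa
Step 2: Compute numerator: 0.0138 * P * a^4.
a^4 = 313^4 = 9597924961
numerator = 0.0138 * 18.0e-6 * 9597924961 = 2.38412e+03
Step 3: Compute denominator: E * t^3 = 160 * 4^3 = 10240
Step 4: w0 = numerator / denominator = 2.38412e+03 / 10240 = 0.2328 um


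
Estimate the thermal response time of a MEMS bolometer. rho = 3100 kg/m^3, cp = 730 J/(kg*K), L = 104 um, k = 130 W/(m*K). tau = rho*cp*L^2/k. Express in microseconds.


Step 1: Convert L to m: L = 104e-6 m
Step 2: L^2 = (104e-6)^2 = 1.0816e-08 m^2
Step 3: tau = 3100 * 730 * 1.0816e-08 / 130 = 1.882816e-04 s
Step 4: Convert to microseconds (multiply by 1e6).
tau = 188.282 us


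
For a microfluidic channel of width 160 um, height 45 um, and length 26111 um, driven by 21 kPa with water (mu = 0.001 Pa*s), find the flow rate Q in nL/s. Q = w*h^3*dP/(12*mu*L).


Step 1: Convert all dimensions to SI (meters).
w = 160e-6 m, h = 45e-6 m, L = 26111e-6 m, dP = 21e3 Pa
Step 2: Q = w * h^3 * dP / (12 * mu * L)
Q = 160e-6 * (45e-6)^3 * 21e3 / (12 * 0.001 * 26111e-6) = 9.7717437e-10 m^3/s
Step 3: Convert Q from m^3/s to nL/s (1 m^3 = 1e12 nL, so multiply by 1e12).
Q = 977.174 nL/s


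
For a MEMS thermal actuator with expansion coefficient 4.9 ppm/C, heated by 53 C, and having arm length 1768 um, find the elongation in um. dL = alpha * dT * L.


Step 1: Convert CTE: alpha = 4.9 ppm/C = 4.9e-6 /C
Step 2: dL = 4.9e-6 * 53 * 1768
dL = 0.4591 um


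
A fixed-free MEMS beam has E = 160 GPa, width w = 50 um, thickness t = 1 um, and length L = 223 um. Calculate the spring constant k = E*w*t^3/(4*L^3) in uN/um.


Step 1: Convert E to consistent units (1 GPa = 1000 uN/um^2).
E = 160 GPa = 160000 uN/um^2
Step 2: Compute t^3 = 1^3 = 1
Step 3: Compute L^3 = 223^3 = 11089567
Step 4: k = 160000 * 50 * 1 / (4 * 11089567)
k = 0.1803 uN/um


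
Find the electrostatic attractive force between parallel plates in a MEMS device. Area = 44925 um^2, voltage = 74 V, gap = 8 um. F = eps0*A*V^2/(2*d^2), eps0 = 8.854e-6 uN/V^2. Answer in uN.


Step 1: Identify parameters.
eps0 = 8.854e-6 uN/V^2, A = 44925 um^2, V = 74 V, d = 8 um
Step 2: Compute V^2 = 74^2 = 5476
Step 3: Compute d^2 = 8^2 = 64
Step 4: F = 0.5 * 8.854e-6 * 44925 * 5476 / 64
F = 17.017 uN


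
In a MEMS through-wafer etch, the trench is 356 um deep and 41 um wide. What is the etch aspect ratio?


Step 1: AR = depth / width
Step 2: AR = 356 / 41
AR = 8.7


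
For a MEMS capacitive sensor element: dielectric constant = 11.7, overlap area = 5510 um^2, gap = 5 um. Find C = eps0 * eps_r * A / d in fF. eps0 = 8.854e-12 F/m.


Step 1: Convert area to m^2: A = 5510e-12 m^2
Step 2: Convert gap to m: d = 5e-6 m
Step 3: C = eps0 * eps_r * A / d
C = 8.854e-12 * 11.7 * 5510e-12 / 5e-6
Step 4: Convert to fF (multiply by 1e15).
C = 114.16 fF


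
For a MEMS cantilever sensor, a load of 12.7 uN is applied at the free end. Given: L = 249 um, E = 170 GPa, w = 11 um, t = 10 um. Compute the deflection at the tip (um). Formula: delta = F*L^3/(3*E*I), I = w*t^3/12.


Step 1: Calculate the second moment of area.
I = w * t^3 / 12 = 11 * 10^3 / 12 = 916.6667 um^4
Step 2: Convert E to consistent units (1 GPa = 1000 uN/um^2).
E = 170 GPa = 170000 uN/um^2
Step 3: Calculate tip deflection.
delta = F * L^3 / (3 * E * I)
delta = 12.7 * 249^3 / (3 * 170000 * 916.6667)
delta = 0.4194 um


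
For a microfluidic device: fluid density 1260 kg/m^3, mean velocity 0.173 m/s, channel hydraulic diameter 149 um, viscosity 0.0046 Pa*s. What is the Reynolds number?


Step 1: Convert Dh to meters: Dh = 149e-6 m
Step 2: Re = rho * v * Dh / mu
Re = 1260 * 0.173 * 149e-6 / 0.0046
Re = 7.061


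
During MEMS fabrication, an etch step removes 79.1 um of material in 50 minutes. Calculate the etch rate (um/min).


Step 1: Etch rate = depth / time
Step 2: rate = 79.1 / 50
rate = 1.582 um/min


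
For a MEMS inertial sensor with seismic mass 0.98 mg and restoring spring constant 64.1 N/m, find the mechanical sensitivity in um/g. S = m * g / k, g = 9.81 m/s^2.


Step 1: Convert mass: m = 0.98 mg = 9.80e-07 kg
Step 2: S = m * g / k = 9.80e-07 * 9.81 / 64.1
Step 3: S = 1.50e-07 m/g
Step 4: Convert to um/g: S = 0.15 um/g


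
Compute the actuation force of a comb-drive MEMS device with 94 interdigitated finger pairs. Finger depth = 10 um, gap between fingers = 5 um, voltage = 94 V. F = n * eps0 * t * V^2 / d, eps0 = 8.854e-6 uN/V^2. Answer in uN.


Step 1: Parameters: n=94, eps0=8.854e-6 uN/V^2, t=10 um, V=94 V, d=5 um
Step 2: V^2 = 8836
Step 3: F = 94 * 8.854e-6 * 10 * 8836 / 5
F = 14.708 uN


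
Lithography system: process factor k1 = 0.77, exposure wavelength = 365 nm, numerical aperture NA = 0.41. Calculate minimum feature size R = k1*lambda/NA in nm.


Step 1: Identify values: k1 = 0.77, lambda = 365 nm, NA = 0.41
Step 2: R = k1 * lambda / NA
R = 0.77 * 365 / 0.41
R = 685.5 nm


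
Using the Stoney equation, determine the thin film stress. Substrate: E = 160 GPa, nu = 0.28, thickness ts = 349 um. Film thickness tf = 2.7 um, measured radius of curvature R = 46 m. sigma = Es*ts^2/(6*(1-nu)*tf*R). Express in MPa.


Step 1: Compute numerator: Es * ts^2 = 160 * 349^2 = 19488160 (GPa*um^2)
Step 2: Compute denominator (R in um): 6*(1-nu)*tf*R = 6*0.72*2.7*46e6 = 536544000.0 (um^2)
Step 3: sigma (GPa) = 19488160 / 536544000.0 = 3.6322e-02 GPa
Step 4: Convert to MPa (x1000): sigma = 36.3 MPa


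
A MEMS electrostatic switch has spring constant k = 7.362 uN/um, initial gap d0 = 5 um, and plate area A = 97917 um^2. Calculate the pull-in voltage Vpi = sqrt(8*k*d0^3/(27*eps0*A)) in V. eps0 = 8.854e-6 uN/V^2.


Step 1: Compute numerator: 8 * k * d0^3 = 8 * 7.362 * 5^3 = 7362.0
Step 2: Compute denominator: 27 * eps0 * A = 27 * 8.854e-6 * 97917 = 23.407842
Step 3: Vpi = sqrt(7362.0 / 23.407842)
Vpi = 17.73 V


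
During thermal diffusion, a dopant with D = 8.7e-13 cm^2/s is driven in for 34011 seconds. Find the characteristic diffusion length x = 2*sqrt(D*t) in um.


Step 1: Compute D*t = 8.7e-13 * 34011 = 2.958957e-08 cm^2
Step 2: sqrt(D*t) = 1.7202e-04 cm
Step 3: x = 2 * 1.7202e-04 cm = 3.4404e-04 cm
Step 4: Convert to um (1 cm = 1e4 um): x = 3.44 um


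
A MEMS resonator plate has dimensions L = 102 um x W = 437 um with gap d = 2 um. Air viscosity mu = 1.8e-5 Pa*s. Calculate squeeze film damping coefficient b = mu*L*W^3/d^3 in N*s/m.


Step 1: Convert to SI.
L = 102e-6 m, W = 437e-6 m, d = 2e-6 m
Step 2: W^3 = (437e-6)^3 = 8.35e-11 m^3
Step 3: d^3 = (2e-6)^3 = 8.00e-18 m^3
Step 4: b = 1.8e-5 * 102e-6 * 8.35e-11 / 8.00e-18
b = 1.92e-02 N*s/m


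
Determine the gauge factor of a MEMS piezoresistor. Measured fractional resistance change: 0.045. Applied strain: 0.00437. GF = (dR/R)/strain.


Step 1: Identify values.
dR/R = 0.045, strain = 0.00437
Step 2: GF = (dR/R) / strain = 0.045 / 0.00437
GF = 10.3


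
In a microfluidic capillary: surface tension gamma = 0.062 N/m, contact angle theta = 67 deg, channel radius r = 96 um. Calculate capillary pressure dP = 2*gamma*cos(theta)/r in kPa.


Step 1: cos(67 deg) = 0.3907
Step 2: Convert r to m: r = 96e-6 m
Step 3: dP = 2 * 0.062 * 0.3907 / 96e-6 = 504.7 Pa
Step 4: Convert Pa to kPa (divide by 1000).
dP = 0.5 kPa


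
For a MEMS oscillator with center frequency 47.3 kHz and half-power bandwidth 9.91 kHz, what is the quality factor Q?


Step 1: Q = f0 / bandwidth
Step 2: Q = 47.3 / 9.91
Q = 4.8


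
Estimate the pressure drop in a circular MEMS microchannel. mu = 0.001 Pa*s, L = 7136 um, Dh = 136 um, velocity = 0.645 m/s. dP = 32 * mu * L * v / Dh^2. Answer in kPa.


Step 1: Convert to SI: L = 7136e-6 m, Dh = 136e-6 m
Step 2: dP = 32 * 0.001 * 7136e-6 * 0.645 / (136e-6)^2
Step 3: dP = 7963.18 Pa
Step 4: Convert to kPa: dP = 7.96 kPa


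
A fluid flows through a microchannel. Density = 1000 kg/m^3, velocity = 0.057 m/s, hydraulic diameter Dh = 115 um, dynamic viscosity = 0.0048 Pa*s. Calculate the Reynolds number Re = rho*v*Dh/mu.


Step 1: Convert Dh to meters: Dh = 115e-6 m
Step 2: Re = rho * v * Dh / mu
Re = 1000 * 0.057 * 115e-6 / 0.0048
Re = 1.366


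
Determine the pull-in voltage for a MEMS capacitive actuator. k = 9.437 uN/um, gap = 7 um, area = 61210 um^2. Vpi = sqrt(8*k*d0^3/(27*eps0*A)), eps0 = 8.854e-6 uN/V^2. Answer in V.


Step 1: Compute numerator: 8 * k * d0^3 = 8 * 9.437 * 7^3 = 25895.128
Step 2: Compute denominator: 27 * eps0 * A = 27 * 8.854e-6 * 61210 = 14.63274
Step 3: Vpi = sqrt(25895.128 / 14.63274)
Vpi = 42.07 V


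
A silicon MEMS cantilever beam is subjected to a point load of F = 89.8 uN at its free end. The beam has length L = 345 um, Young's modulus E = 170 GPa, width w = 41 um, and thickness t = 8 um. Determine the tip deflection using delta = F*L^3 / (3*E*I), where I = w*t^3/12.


Step 1: Calculate the second moment of area.
I = w * t^3 / 12 = 41 * 8^3 / 12 = 1749.3333 um^4
Step 2: Convert E to consistent units (1 GPa = 1000 uN/um^2).
E = 170 GPa = 170000 uN/um^2
Step 3: Calculate tip deflection.
delta = F * L^3 / (3 * E * I)
delta = 89.8 * 345^3 / (3 * 170000 * 1749.3333)
delta = 4.1332 um


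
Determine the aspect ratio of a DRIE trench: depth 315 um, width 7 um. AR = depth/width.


Step 1: AR = depth / width
Step 2: AR = 315 / 7
AR = 45.0


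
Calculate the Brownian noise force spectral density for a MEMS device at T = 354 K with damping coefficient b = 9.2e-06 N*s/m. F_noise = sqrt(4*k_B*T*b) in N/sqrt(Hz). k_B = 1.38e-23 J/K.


Step 1: Compute 4 * k_B * T * b
= 4 * 1.38e-23 * 354 * 9.2e-06
= 1.7978e-25 N^2/Hz
Step 2: F_noise = sqrt(1.7978e-25)
F_noise = 4.24e-13 N/sqrt(Hz)


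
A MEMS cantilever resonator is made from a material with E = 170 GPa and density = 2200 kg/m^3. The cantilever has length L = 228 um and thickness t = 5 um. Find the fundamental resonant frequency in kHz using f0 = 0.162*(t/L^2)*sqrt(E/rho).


Step 1: Convert units to SI.
t_SI = 5e-6 m, L_SI = 228e-6 m
Step 2: Calculate sqrt(E/rho).
sqrt(170e9 / 2200) = 8790.49 m/s
Step 3: Compute f0.
f0 = 0.162 * 5e-6 / (228e-6)^2 * 8790.49 = 136970.9 Hz = 136.97 kHz
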